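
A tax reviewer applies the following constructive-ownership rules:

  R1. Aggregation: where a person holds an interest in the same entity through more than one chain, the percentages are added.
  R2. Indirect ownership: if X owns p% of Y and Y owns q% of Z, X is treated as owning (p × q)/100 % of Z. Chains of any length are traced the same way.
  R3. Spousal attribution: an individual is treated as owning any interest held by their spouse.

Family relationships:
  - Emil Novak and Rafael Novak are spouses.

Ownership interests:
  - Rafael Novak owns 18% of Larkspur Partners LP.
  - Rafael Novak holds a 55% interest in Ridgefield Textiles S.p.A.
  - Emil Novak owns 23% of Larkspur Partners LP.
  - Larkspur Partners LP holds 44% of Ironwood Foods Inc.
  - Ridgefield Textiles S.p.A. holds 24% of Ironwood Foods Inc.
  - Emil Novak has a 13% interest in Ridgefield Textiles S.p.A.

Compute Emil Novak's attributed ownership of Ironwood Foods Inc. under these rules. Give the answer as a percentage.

34.36%

By spousal attribution (R3), Emil Novak is treated as also owning Rafael Novak's interest in Larkspur Partners LP, giving 23% + 18% = 41%.
By spousal attribution (R3), Emil Novak is treated as also owning Rafael Novak's interest in Ridgefield Textiles S.p.A, giving 13% + 55% = 68%.
Chain via Larkspur Partners LP (R2): 41% × 44% = 18.04% of Ironwood Foods Inc.
Chain via Ridgefield Textiles S.p.A. (R2): 68% × 24% = 16.32% of Ironwood Foods Inc.
Aggregating (R1): 18.04% + 16.32% = 34.36%.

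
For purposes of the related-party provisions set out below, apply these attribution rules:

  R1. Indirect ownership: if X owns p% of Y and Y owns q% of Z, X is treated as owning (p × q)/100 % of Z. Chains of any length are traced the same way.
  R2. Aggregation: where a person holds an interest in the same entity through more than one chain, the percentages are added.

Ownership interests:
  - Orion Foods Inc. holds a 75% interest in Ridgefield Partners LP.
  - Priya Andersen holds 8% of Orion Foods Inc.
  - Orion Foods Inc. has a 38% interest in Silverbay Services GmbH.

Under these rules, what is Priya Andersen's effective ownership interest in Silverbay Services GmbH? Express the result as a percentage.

3.04%

Chain via Orion Foods Inc. (R1): 8% × 38% = 3.04% of Silverbay Services GmbH.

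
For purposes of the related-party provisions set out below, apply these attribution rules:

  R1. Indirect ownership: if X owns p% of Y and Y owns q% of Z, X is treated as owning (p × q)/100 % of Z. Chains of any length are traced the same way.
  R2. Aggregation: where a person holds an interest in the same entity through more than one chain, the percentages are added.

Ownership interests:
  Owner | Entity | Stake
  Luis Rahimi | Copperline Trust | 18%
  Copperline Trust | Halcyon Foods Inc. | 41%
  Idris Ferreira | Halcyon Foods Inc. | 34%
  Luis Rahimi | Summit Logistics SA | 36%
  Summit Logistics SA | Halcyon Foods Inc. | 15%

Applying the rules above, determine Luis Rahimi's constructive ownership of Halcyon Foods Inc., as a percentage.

Chain via Summit Logistics SA (R1): 36% × 15% = 5.4% of Halcyon Foods Inc.
Chain via Copperline Trust (R1): 18% × 41% = 7.38% of Halcyon Foods Inc.
Aggregating (R2): 5.4% + 7.38% = 12.78%.

12.78%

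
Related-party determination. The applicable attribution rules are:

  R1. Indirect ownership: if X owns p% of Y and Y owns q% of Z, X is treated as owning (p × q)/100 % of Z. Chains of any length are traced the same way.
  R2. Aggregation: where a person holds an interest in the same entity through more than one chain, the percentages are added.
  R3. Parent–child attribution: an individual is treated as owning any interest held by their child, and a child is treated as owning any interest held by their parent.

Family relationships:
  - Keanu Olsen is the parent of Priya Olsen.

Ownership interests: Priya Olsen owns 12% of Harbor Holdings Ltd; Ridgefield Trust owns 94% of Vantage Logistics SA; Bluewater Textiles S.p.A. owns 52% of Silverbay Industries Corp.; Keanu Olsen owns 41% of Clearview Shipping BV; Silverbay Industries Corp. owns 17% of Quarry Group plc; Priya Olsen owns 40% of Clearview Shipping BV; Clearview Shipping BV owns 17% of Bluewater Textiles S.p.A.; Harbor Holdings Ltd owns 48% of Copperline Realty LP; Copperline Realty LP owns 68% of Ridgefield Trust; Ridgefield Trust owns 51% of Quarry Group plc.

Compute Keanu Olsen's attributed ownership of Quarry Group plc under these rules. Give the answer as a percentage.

By parent–child attribution (R3), Keanu Olsen is treated as also owning Priya Olsen's interest in Clearview Shipping BV, giving 41% + 40% = 81%.
By parent–child attribution (R3), Keanu Olsen is treated as owning Priya Olsen's 12% interest in Harbor Holdings Ltd.
Chain via Clearview Shipping BV → Bluewater Textiles S.p.A. → Silverbay Industries Corp. (R1): 81% × 17% × 52% × 17% = 1.217268% of Quarry Group plc.
Chain via Harbor Holdings Ltd → Copperline Realty LP → Ridgefield Trust (R1): 12% × 48% × 68% × 51% = 1.997568% of Quarry Group plc.
Aggregating (R2): 1.217268% + 1.997568% = 3.214836%.

3.214836%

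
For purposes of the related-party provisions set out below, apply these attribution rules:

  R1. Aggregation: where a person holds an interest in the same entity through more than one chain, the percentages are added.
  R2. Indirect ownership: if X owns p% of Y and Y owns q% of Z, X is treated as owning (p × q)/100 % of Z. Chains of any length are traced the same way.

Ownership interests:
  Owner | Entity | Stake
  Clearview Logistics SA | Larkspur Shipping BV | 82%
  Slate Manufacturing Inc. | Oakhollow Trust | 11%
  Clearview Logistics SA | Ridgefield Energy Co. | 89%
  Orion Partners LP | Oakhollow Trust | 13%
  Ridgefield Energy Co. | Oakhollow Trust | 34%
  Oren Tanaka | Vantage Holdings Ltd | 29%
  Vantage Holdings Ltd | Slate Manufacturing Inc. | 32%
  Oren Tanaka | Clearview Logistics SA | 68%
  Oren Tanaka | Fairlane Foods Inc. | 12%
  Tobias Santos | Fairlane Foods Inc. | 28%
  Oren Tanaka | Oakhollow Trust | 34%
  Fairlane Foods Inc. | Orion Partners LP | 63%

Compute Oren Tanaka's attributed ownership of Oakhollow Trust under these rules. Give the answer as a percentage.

Chain via Clearview Logistics SA → Ridgefield Energy Co. (R2): 68% × 89% × 34% = 20.5768% of Oakhollow Trust.
Chain via Fairlane Foods Inc. → Orion Partners LP (R2): 12% × 63% × 13% = 0.9828% of Oakhollow Trust.
Chain via Vantage Holdings Ltd → Slate Manufacturing Inc. (R2): 29% × 32% × 11% = 1.0208% of Oakhollow Trust.
Direct interest in Oakhollow Trust: 34%.
Aggregating (R1): 20.5768% + 0.9828% + 1.0208% + 34% = 56.5804%.

56.5804%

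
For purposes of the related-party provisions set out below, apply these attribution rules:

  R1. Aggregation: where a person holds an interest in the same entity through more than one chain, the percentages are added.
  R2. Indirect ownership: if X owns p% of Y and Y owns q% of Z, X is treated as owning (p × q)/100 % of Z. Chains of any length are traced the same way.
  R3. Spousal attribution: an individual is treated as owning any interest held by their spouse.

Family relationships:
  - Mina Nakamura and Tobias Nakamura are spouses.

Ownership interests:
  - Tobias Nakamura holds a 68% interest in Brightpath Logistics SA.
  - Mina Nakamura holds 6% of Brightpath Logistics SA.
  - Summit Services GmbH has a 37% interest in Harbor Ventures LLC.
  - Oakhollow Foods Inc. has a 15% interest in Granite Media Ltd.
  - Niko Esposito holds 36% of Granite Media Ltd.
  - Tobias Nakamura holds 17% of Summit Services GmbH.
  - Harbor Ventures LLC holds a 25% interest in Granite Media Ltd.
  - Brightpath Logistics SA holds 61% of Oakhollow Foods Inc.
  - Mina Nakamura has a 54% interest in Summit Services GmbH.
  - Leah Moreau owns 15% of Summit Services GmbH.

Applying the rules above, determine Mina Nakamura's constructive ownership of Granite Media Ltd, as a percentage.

By spousal attribution (R3), Mina Nakamura is treated as also owning Tobias Nakamura's interest in Brightpath Logistics SA, giving 6% + 68% = 74%.
By spousal attribution (R3), Mina Nakamura is treated as also owning Tobias Nakamura's interest in Summit Services GmbH, giving 54% + 17% = 71%.
Chain via Brightpath Logistics SA → Oakhollow Foods Inc. (R2): 74% × 61% × 15% = 6.771% of Granite Media Ltd.
Chain via Summit Services GmbH → Harbor Ventures LLC (R2): 71% × 37% × 25% = 6.5675% of Granite Media Ltd.
Aggregating (R1): 6.771% + 6.5675% = 13.3385%.

13.3385%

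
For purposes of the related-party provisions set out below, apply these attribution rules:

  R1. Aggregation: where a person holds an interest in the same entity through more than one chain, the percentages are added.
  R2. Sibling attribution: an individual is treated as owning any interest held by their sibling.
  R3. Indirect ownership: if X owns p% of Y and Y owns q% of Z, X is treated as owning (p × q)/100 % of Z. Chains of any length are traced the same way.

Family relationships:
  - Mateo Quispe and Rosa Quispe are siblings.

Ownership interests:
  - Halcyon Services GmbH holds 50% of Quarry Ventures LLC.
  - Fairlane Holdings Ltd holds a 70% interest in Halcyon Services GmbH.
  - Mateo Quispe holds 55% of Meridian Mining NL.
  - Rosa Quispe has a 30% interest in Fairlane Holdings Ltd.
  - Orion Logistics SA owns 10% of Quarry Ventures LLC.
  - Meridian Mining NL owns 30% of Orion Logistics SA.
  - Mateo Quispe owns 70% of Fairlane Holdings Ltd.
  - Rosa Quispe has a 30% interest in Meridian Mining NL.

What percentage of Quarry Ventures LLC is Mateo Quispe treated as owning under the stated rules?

37.55%

By sibling attribution (R2), Mateo Quispe is treated as also owning Rosa Quispe's interest in Meridian Mining NL, giving 55% + 30% = 85%.
By sibling attribution (R2), Mateo Quispe is treated as also owning Rosa Quispe's interest in Fairlane Holdings Ltd, giving 70% + 30% = 100%.
Chain via Meridian Mining NL → Orion Logistics SA (R3): 85% × 30% × 10% = 2.55% of Quarry Ventures LLC.
Chain via Fairlane Holdings Ltd → Halcyon Services GmbH (R3): 100% × 70% × 50% = 35% of Quarry Ventures LLC.
Aggregating (R1): 2.55% + 35% = 37.55%.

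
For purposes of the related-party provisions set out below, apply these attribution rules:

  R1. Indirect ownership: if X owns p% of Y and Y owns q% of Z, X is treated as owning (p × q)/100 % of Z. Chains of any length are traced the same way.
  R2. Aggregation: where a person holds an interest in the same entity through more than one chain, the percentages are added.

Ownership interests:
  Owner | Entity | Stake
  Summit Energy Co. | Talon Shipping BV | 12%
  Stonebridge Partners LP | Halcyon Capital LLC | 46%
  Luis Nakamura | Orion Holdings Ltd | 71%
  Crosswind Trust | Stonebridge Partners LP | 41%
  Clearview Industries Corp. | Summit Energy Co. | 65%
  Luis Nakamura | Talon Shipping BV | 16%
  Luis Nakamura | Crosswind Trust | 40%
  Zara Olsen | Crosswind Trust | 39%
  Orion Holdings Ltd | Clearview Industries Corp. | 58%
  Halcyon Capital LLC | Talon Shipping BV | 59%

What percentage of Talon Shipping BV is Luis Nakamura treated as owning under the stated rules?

Chain via Orion Holdings Ltd → Clearview Industries Corp. → Summit Energy Co. (R1): 71% × 58% × 65% × 12% = 3.21204% of Talon Shipping BV.
Chain via Crosswind Trust → Stonebridge Partners LP → Halcyon Capital LLC (R1): 40% × 41% × 46% × 59% = 4.45096% of Talon Shipping BV.
Direct interest in Talon Shipping BV: 16%.
Aggregating (R2): 3.21204% + 4.45096% + 16% = 23.663%.

23.663%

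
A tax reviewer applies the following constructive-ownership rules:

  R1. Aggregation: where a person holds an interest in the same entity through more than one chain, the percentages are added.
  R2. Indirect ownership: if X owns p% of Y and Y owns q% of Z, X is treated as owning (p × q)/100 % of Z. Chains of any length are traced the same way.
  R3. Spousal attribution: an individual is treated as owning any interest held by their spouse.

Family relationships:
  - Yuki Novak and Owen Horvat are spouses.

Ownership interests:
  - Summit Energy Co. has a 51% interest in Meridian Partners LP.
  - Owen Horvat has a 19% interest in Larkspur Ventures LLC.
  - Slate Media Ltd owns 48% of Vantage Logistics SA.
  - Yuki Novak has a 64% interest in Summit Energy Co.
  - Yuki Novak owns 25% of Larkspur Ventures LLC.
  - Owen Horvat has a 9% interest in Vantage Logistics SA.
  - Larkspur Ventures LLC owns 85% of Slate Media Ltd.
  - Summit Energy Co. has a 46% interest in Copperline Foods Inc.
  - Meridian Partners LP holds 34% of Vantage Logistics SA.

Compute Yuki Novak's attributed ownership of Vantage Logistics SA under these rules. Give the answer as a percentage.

38.0496%

By spousal attribution (R3), Yuki Novak is treated as also owning Owen Horvat's interest in Larkspur Ventures LLC, giving 25% + 19% = 44%.
By spousal attribution (R3), Yuki Novak is treated as owning Owen Horvat's 9% interest in Vantage Logistics SA.
Chain via Larkspur Ventures LLC → Slate Media Ltd (R2): 44% × 85% × 48% = 17.952% of Vantage Logistics SA.
Chain via Summit Energy Co. → Meridian Partners LP (R2): 64% × 51% × 34% = 11.0976% of Vantage Logistics SA.
Direct interest in Vantage Logistics SA: 9%.
Aggregating (R1): 17.952% + 11.0976% + 9% = 38.0496%.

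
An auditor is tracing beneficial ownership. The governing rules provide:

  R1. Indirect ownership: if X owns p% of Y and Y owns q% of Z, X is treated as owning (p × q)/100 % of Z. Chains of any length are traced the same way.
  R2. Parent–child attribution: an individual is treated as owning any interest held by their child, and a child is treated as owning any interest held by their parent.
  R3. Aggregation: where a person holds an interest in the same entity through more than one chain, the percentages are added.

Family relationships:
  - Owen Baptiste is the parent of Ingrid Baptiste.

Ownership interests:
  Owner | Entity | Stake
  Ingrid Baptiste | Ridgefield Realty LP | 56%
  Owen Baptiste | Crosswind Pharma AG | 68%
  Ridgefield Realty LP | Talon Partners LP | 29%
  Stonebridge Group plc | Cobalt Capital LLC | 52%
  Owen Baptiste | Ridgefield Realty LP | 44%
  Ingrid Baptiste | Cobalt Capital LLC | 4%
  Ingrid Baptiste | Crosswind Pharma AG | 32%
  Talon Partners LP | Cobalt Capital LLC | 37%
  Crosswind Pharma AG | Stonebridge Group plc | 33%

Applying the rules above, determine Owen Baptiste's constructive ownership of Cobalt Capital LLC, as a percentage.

31.89%

By parent–child attribution (R2), Owen Baptiste is treated as also owning Ingrid Baptiste's interest in Crosswind Pharma AG, giving 68% + 32% = 100%.
By parent–child attribution (R2), Owen Baptiste is treated as also owning Ingrid Baptiste's interest in Ridgefield Realty LP, giving 44% + 56% = 100%.
By parent–child attribution (R2), Owen Baptiste is treated as owning Ingrid Baptiste's 4% interest in Cobalt Capital LLC.
Chain via Crosswind Pharma AG → Stonebridge Group plc (R1): 100% × 33% × 52% = 17.16% of Cobalt Capital LLC.
Chain via Ridgefield Realty LP → Talon Partners LP (R1): 100% × 29% × 37% = 10.73% of Cobalt Capital LLC.
Direct interest in Cobalt Capital LLC: 4%.
Aggregating (R3): 17.16% + 10.73% + 4% = 31.89%.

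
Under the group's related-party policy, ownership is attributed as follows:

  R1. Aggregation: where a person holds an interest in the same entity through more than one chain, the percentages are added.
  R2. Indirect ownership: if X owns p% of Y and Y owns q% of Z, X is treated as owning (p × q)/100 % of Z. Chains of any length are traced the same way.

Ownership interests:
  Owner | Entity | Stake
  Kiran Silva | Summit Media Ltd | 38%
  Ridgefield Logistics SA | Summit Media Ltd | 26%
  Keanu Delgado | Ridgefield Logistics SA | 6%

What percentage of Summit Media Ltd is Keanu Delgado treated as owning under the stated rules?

Chain via Ridgefield Logistics SA (R2): 6% × 26% = 1.56% of Summit Media Ltd.

1.56%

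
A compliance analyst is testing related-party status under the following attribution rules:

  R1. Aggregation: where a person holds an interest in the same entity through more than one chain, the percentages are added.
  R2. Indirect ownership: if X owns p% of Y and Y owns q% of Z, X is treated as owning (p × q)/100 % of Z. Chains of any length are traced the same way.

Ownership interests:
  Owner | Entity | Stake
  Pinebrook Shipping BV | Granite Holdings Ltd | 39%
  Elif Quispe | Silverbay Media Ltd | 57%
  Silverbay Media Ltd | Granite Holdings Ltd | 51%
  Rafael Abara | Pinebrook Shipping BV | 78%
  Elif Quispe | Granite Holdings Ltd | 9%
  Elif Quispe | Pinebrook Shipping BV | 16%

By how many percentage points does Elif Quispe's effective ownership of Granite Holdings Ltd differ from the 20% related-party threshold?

Chain via Silverbay Media Ltd (R2): 57% × 51% = 29.07% of Granite Holdings Ltd.
Chain via Pinebrook Shipping BV (R2): 16% × 39% = 6.24% of Granite Holdings Ltd.
Direct interest in Granite Holdings Ltd: 9%.
Aggregating (R1): 29.07% + 6.24% + 9% = 44.31%.
44.31% exceeds the 20% threshold by 24.31 percentage points.

24.31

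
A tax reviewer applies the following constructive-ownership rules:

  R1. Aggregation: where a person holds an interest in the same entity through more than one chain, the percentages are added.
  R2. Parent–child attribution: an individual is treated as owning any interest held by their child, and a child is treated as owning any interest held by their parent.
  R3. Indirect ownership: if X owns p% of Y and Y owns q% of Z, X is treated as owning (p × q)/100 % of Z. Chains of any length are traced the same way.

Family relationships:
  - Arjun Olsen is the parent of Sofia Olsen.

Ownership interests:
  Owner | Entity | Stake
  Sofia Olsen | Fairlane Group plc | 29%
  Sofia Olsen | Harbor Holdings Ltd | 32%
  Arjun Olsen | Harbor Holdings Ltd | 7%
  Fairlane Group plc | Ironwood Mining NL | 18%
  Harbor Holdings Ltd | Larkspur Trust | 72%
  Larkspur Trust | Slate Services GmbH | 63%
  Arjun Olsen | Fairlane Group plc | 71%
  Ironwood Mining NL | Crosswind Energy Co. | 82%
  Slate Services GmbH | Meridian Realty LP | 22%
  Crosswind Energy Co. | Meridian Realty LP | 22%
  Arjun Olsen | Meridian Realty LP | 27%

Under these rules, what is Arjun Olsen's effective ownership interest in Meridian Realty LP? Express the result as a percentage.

34.139088%

By parent–child attribution (R2), Arjun Olsen is treated as also owning Sofia Olsen's interest in Harbor Holdings Ltd, giving 7% + 32% = 39%.
By parent–child attribution (R2), Arjun Olsen is treated as also owning Sofia Olsen's interest in Fairlane Group plc, giving 71% + 29% = 100%.
Chain via Harbor Holdings Ltd → Larkspur Trust → Slate Services GmbH (R3): 39% × 72% × 63% × 22% = 3.891888% of Meridian Realty LP.
Chain via Fairlane Group plc → Ironwood Mining NL → Crosswind Energy Co. (R3): 100% × 18% × 82% × 22% = 3.2472% of Meridian Realty LP.
Direct interest in Meridian Realty LP: 27%.
Aggregating (R1): 3.891888% + 3.2472% + 27% = 34.139088%.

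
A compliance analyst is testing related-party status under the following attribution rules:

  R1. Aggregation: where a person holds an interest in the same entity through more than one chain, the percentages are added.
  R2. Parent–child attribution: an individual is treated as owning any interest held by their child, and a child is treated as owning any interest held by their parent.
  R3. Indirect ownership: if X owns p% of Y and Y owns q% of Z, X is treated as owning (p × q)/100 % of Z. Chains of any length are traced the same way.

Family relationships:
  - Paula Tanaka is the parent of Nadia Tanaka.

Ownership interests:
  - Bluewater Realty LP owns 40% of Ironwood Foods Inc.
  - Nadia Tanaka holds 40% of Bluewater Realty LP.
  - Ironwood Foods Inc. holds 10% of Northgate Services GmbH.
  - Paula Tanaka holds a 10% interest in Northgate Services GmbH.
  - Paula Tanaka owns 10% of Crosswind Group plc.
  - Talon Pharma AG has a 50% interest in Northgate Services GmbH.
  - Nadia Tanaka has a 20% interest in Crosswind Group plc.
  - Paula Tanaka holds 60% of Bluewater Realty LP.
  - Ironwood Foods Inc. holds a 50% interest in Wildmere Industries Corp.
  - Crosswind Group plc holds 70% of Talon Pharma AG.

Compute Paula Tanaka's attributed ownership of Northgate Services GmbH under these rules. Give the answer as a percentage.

By parent–child attribution (R2), Paula Tanaka is treated as also owning Nadia Tanaka's interest in Crosswind Group plc, giving 10% + 20% = 30%.
By parent–child attribution (R2), Paula Tanaka is treated as also owning Nadia Tanaka's interest in Bluewater Realty LP, giving 60% + 40% = 100%.
Chain via Crosswind Group plc → Talon Pharma AG (R3): 30% × 70% × 50% = 10.5% of Northgate Services GmbH.
Chain via Bluewater Realty LP → Ironwood Foods Inc. (R3): 100% × 40% × 10% = 4% of Northgate Services GmbH.
Direct interest in Northgate Services GmbH: 10%.
Aggregating (R1): 10.5% + 4% + 10% = 24.5%.

24.5%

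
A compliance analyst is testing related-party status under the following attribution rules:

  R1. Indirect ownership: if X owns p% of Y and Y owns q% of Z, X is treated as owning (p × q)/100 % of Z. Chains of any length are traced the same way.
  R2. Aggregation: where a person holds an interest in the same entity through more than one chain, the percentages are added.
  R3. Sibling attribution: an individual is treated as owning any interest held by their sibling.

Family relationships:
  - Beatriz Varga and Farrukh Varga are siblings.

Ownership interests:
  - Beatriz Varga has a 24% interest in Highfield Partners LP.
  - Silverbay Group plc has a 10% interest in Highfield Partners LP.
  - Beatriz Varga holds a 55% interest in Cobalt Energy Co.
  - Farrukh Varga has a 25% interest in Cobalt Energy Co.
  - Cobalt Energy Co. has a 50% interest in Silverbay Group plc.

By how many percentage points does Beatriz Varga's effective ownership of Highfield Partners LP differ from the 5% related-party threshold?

By sibling attribution (R3), Beatriz Varga is treated as also owning Farrukh Varga's interest in Cobalt Energy Co, giving 55% + 25% = 80%.
Chain via Cobalt Energy Co. → Silverbay Group plc (R1): 80% × 50% × 10% = 4% of Highfield Partners LP.
Direct interest in Highfield Partners LP: 24%.
Aggregating (R2): 4% + 24% = 28%.
28% exceeds the 5% threshold by 23 percentage points.

23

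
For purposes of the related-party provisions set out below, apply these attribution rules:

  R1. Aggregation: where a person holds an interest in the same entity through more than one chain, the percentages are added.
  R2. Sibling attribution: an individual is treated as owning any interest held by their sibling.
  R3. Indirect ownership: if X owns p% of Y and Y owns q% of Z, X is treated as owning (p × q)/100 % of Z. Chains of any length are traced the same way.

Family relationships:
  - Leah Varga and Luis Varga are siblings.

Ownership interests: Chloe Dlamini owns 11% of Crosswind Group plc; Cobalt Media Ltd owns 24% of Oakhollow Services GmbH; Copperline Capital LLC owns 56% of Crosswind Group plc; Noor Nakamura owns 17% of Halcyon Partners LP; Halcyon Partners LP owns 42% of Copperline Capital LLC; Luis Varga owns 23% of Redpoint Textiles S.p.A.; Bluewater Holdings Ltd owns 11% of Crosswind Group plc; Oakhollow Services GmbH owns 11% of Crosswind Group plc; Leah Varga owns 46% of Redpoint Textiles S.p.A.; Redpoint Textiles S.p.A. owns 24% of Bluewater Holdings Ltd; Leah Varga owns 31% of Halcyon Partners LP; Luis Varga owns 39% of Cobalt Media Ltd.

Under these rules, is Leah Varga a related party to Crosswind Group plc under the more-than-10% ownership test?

Yes

By sibling attribution (R2), Leah Varga is treated as also owning Luis Varga's interest in Redpoint Textiles S.p.A, giving 46% + 23% = 69%.
By sibling attribution (R2), Leah Varga is treated as owning Luis Varga's 39% interest in Cobalt Media Ltd.
Chain via Halcyon Partners LP → Copperline Capital LLC (R3): 31% × 42% × 56% = 7.2912% of Crosswind Group plc.
Chain via Redpoint Textiles S.p.A. → Bluewater Holdings Ltd (R3): 69% × 24% × 11% = 1.8216% of Crosswind Group plc.
Chain via Cobalt Media Ltd → Oakhollow Services GmbH (R3): 39% × 24% × 11% = 1.0296% of Crosswind Group plc.
Aggregating (R1): 7.2912% + 1.8216% + 1.0296% = 10.1424%.
10.1424% exceeds the 10% threshold, so Leah is a related party to Crosswind Group plc.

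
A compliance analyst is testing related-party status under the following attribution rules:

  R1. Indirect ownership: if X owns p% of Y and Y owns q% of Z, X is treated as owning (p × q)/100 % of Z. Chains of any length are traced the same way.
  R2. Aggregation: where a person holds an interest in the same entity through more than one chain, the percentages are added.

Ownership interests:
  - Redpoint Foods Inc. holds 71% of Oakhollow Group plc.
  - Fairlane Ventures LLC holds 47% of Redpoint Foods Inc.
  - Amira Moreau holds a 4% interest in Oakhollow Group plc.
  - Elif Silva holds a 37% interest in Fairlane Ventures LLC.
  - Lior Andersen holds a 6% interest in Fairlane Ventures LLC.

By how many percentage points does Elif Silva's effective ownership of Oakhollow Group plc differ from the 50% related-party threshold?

37.6531

Chain via Fairlane Ventures LLC → Redpoint Foods Inc. (R1): 37% × 47% × 71% = 12.3469% of Oakhollow Group plc.
12.3469% falls short of the 50% threshold by 37.6531 percentage points.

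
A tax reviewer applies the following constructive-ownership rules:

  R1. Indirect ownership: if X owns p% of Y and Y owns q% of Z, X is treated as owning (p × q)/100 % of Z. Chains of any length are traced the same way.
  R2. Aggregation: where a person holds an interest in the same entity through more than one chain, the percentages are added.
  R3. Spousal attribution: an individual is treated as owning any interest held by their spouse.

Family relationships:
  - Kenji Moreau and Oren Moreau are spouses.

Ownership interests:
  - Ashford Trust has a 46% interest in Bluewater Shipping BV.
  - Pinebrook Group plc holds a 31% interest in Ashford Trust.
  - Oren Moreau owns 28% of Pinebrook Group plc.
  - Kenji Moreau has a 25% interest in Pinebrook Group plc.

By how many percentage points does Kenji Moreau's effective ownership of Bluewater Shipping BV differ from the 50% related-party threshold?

42.4422

By spousal attribution (R3), Kenji Moreau is treated as also owning Oren Moreau's interest in Pinebrook Group plc, giving 25% + 28% = 53%.
Chain via Pinebrook Group plc → Ashford Trust (R1): 53% × 31% × 46% = 7.5578% of Bluewater Shipping BV.
7.5578% falls short of the 50% threshold by 42.4422 percentage points.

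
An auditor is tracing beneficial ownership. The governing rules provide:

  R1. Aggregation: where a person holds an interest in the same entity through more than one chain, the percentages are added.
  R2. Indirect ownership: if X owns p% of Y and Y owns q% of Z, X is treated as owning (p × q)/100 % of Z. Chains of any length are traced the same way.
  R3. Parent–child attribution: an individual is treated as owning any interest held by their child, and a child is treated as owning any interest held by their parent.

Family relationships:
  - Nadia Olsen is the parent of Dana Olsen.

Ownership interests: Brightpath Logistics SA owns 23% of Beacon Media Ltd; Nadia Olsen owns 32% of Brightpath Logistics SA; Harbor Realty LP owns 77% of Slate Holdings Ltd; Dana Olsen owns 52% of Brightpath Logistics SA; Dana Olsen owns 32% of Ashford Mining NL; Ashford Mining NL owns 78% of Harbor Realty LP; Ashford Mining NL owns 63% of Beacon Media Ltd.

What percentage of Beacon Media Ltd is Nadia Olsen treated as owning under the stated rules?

By parent–child attribution (R3), Nadia Olsen is treated as also owning Dana Olsen's interest in Brightpath Logistics SA, giving 32% + 52% = 84%.
By parent–child attribution (R3), Nadia Olsen is treated as owning Dana Olsen's 32% interest in Ashford Mining NL.
Chain via Brightpath Logistics SA (R2): 84% × 23% = 19.32% of Beacon Media Ltd.
Chain via Ashford Mining NL (R2): 32% × 63% = 20.16% of Beacon Media Ltd.
Aggregating (R1): 19.32% + 20.16% = 39.48%.

39.48%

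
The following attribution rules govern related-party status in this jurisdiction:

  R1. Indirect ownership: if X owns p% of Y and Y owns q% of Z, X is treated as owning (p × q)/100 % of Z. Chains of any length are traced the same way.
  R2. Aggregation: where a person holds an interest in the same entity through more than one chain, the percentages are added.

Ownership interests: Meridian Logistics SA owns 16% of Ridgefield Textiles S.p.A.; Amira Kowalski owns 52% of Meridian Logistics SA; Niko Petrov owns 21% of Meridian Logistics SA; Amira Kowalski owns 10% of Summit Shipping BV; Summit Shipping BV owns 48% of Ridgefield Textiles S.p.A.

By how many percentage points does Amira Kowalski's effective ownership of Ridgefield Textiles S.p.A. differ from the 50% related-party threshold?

36.88

Chain via Summit Shipping BV (R1): 10% × 48% = 4.8% of Ridgefield Textiles S.p.A.
Chain via Meridian Logistics SA (R1): 52% × 16% = 8.32% of Ridgefield Textiles S.p.A.
Aggregating (R2): 4.8% + 8.32% = 13.12%.
13.12% falls short of the 50% threshold by 36.88 percentage points.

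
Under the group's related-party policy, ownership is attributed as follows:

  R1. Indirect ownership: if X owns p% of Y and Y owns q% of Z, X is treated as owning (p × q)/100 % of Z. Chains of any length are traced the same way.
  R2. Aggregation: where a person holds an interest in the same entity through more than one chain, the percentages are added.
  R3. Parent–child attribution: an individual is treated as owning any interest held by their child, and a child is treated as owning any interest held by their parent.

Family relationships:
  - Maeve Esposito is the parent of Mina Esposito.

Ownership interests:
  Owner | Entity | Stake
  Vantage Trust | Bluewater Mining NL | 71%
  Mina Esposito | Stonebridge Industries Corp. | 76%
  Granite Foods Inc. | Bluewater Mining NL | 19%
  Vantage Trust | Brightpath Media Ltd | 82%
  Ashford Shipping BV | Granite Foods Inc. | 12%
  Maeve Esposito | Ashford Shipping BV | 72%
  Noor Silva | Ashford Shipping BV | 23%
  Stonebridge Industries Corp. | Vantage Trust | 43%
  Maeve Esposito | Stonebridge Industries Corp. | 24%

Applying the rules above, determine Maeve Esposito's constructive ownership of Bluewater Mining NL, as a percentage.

By parent–child attribution (R3), Maeve Esposito is treated as also owning Mina Esposito's interest in Stonebridge Industries Corp, giving 24% + 76% = 100%.
Chain via Ashford Shipping BV → Granite Foods Inc. (R1): 72% × 12% × 19% = 1.6416% of Bluewater Mining NL.
Chain via Stonebridge Industries Corp. → Vantage Trust (R1): 100% × 43% × 71% = 30.53% of Bluewater Mining NL.
Aggregating (R2): 1.6416% + 30.53% = 32.1716%.

32.1716%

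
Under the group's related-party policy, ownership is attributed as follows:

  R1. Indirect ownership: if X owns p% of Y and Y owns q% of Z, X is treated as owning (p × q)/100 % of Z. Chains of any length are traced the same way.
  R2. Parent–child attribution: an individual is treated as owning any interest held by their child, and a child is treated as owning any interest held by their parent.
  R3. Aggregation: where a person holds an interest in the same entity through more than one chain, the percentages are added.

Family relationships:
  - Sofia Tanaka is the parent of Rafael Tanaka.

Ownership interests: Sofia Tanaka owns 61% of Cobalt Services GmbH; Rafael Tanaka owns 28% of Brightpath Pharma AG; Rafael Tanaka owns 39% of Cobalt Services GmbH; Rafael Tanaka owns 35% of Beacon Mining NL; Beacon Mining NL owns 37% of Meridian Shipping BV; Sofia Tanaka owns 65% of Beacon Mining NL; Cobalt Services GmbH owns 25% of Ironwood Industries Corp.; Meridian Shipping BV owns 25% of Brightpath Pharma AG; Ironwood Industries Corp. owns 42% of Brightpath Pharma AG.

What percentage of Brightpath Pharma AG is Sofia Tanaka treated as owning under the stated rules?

47.75%

By parent–child attribution (R2), Sofia Tanaka is treated as also owning Rafael Tanaka's interest in Beacon Mining NL, giving 65% + 35% = 100%.
By parent–child attribution (R2), Sofia Tanaka is treated as also owning Rafael Tanaka's interest in Cobalt Services GmbH, giving 61% + 39% = 100%.
By parent–child attribution (R2), Sofia Tanaka is treated as owning Rafael Tanaka's 28% interest in Brightpath Pharma AG.
Chain via Beacon Mining NL → Meridian Shipping BV (R1): 100% × 37% × 25% = 9.25% of Brightpath Pharma AG.
Chain via Cobalt Services GmbH → Ironwood Industries Corp. (R1): 100% × 25% × 42% = 10.5% of Brightpath Pharma AG.
Direct interest in Brightpath Pharma AG: 28%.
Aggregating (R3): 9.25% + 10.5% + 28% = 47.75%.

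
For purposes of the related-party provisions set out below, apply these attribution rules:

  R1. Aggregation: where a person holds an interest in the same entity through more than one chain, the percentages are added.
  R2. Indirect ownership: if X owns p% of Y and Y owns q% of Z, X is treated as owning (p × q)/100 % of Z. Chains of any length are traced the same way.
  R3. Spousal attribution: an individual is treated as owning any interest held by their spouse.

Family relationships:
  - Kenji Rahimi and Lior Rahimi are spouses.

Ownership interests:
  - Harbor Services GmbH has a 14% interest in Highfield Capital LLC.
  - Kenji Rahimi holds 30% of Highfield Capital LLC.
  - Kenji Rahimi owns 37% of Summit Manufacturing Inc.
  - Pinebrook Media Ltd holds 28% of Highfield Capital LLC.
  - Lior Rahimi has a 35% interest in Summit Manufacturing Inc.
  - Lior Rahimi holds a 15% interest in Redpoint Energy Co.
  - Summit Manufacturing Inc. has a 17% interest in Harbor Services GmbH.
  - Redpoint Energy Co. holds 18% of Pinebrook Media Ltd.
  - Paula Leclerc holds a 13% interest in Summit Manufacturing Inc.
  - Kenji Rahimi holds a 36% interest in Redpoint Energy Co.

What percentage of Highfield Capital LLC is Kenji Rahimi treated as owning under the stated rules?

34.284%

By spousal attribution (R3), Kenji Rahimi is treated as also owning Lior Rahimi's interest in Redpoint Energy Co, giving 36% + 15% = 51%.
By spousal attribution (R3), Kenji Rahimi is treated as also owning Lior Rahimi's interest in Summit Manufacturing Inc, giving 37% + 35% = 72%.
Chain via Redpoint Energy Co. → Pinebrook Media Ltd (R2): 51% × 18% × 28% = 2.5704% of Highfield Capital LLC.
Chain via Summit Manufacturing Inc. → Harbor Services GmbH (R2): 72% × 17% × 14% = 1.7136% of Highfield Capital LLC.
Direct interest in Highfield Capital LLC: 30%.
Aggregating (R1): 2.5704% + 1.7136% + 30% = 34.284%.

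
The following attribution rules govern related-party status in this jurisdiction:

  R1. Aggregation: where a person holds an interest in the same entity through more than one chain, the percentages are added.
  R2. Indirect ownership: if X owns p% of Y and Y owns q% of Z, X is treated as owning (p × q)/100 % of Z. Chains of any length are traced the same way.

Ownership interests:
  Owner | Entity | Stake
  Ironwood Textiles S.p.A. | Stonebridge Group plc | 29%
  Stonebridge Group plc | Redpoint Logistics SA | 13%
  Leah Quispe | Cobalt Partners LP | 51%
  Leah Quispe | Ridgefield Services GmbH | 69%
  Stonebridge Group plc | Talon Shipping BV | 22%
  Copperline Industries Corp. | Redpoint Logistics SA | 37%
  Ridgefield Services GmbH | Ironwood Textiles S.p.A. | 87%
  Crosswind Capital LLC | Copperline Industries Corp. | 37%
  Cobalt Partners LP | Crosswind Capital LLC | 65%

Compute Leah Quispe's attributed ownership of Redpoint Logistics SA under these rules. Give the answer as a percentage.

6.801366%

Chain via Cobalt Partners LP → Crosswind Capital LLC → Copperline Industries Corp. (R2): 51% × 65% × 37% × 37% = 4.538235% of Redpoint Logistics SA.
Chain via Ridgefield Services GmbH → Ironwood Textiles S.p.A. → Stonebridge Group plc (R2): 69% × 87% × 29% × 13% = 2.263131% of Redpoint Logistics SA.
Aggregating (R1): 4.538235% + 2.263131% = 6.801366%.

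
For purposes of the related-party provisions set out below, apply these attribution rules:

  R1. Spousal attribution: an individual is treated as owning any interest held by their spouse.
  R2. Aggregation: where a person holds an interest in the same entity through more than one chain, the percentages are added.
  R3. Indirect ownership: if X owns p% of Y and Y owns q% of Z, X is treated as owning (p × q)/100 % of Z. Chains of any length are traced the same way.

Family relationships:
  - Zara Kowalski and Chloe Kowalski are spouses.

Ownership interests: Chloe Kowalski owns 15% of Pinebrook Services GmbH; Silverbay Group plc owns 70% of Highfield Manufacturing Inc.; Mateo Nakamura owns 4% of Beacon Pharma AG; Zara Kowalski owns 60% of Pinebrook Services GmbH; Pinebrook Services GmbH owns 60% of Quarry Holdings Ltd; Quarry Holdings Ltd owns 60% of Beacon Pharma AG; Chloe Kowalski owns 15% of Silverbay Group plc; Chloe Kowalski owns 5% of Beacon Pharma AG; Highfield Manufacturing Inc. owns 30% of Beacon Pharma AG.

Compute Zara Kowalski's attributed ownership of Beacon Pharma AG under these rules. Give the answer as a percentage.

35.15%

By spousal attribution (R1), Zara Kowalski is treated as also owning Chloe Kowalski's interest in Pinebrook Services GmbH, giving 60% + 15% = 75%.
By spousal attribution (R1), Zara Kowalski is treated as owning Chloe Kowalski's 15% interest in Silverbay Group plc.
By spousal attribution (R1), Zara Kowalski is treated as owning Chloe Kowalski's 5% interest in Beacon Pharma AG.
Chain via Pinebrook Services GmbH → Quarry Holdings Ltd (R3): 75% × 60% × 60% = 27% of Beacon Pharma AG.
Chain via Silverbay Group plc → Highfield Manufacturing Inc. (R3): 15% × 70% × 30% = 3.15% of Beacon Pharma AG.
Direct interest in Beacon Pharma AG: 5%.
Aggregating (R2): 27% + 3.15% + 5% = 35.15%.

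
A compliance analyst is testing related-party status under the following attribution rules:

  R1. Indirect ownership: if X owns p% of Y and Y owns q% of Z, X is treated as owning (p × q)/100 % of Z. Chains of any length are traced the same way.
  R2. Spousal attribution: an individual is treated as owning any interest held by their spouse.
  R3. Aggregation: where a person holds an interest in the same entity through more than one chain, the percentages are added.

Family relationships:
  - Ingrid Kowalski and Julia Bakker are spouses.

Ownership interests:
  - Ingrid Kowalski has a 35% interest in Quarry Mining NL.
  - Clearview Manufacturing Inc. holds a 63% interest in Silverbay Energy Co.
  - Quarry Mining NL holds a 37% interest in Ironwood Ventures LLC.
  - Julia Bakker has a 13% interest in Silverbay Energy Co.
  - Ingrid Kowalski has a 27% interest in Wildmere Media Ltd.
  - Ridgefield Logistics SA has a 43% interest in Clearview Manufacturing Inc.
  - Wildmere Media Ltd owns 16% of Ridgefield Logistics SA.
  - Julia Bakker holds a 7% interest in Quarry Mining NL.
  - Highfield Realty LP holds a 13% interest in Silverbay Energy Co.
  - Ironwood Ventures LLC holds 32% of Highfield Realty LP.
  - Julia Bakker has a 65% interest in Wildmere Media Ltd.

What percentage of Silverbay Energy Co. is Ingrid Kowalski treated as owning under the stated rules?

By spousal attribution (R2), Ingrid Kowalski is treated as also owning Julia Bakker's interest in Wildmere Media Ltd, giving 27% + 65% = 92%.
By spousal attribution (R2), Ingrid Kowalski is treated as also owning Julia Bakker's interest in Quarry Mining NL, giving 35% + 7% = 42%.
By spousal attribution (R2), Ingrid Kowalski is treated as owning Julia Bakker's 13% interest in Silverbay Energy Co.
Chain via Wildmere Media Ltd → Ridgefield Logistics SA → Clearview Manufacturing Inc. (R1): 92% × 16% × 43% × 63% = 3.987648% of Silverbay Energy Co.
Chain via Quarry Mining NL → Ironwood Ventures LLC → Highfield Realty LP (R1): 42% × 37% × 32% × 13% = 0.646464% of Silverbay Energy Co.
Direct interest in Silverbay Energy Co: 13%.
Aggregating (R3): 3.987648% + 0.646464% + 13% = 17.634112%.

17.634112%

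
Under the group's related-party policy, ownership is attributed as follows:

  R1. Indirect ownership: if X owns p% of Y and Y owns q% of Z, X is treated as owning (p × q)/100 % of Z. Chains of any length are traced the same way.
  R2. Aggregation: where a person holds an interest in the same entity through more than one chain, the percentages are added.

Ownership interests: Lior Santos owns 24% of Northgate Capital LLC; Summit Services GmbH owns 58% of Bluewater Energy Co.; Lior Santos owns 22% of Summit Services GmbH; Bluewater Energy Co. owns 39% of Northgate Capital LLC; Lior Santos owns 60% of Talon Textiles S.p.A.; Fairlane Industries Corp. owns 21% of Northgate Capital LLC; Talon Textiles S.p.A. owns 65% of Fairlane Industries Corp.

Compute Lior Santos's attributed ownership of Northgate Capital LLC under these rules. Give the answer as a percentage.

Chain via Summit Services GmbH → Bluewater Energy Co. (R1): 22% × 58% × 39% = 4.9764% of Northgate Capital LLC.
Chain via Talon Textiles S.p.A. → Fairlane Industries Corp. (R1): 60% × 65% × 21% = 8.19% of Northgate Capital LLC.
Direct interest in Northgate Capital LLC: 24%.
Aggregating (R2): 4.9764% + 8.19% + 24% = 37.1664%.

37.1664%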